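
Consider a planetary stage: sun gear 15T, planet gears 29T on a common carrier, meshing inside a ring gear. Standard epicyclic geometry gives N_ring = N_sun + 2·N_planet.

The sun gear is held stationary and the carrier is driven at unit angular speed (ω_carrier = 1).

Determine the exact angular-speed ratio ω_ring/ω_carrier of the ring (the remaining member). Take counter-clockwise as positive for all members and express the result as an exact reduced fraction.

N_ring = 15 + 2·29 = 73
15(ω_s−ω_c) = −73(ω_r−ω_c),  ω_s=0, ω_c=1
ω_r = 1 − (15/73)(0−1) = 88/73
ω_r/ω_c = 88/73

88/73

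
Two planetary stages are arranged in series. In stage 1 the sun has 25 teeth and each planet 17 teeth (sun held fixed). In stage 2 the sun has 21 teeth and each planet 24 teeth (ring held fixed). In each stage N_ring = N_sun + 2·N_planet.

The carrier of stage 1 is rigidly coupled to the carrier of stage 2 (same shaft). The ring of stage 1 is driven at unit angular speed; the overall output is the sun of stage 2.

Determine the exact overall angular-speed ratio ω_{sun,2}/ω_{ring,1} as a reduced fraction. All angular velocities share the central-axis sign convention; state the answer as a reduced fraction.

295/98

Stage 1: N_ring = 25 + 2·17 = 59
Stage 1: 25(ω_s−ω_c) = −59(ω_r−ω_c),  ω_s=0, ω_r=1
Stage 1: 25(0−ω_c) = −59(1−ω_c)  ⇒  84ω_c = 59  ⇒  ω_c = 59/84
  ⇒ ω_c¹/ω_r¹ = 59/84
Stage 2: N_ring = 21 + 2·24 = 69
Stage 2: 21(ω_s−ω_c) = −69(ω_r−ω_c),  ω_r=0, ω_c=1
Stage 2: ω_s = 1 − (69/21)(0−1) = 30/7
  ⇒ ω_s²/ω_c² = 30/7
Coupling ω_c² = ω_c¹ ⇒ overall = 59/84 × 30/7 = 295/98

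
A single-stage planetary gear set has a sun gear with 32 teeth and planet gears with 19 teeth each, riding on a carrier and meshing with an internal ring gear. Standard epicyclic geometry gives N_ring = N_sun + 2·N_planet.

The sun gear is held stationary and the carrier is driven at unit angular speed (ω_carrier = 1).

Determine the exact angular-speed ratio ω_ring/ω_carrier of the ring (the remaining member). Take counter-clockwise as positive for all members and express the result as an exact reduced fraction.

51/35

N_ring = 32 + 2·19 = 70
32(ω_s−ω_c) = −70(ω_r−ω_c),  ω_s=0, ω_c=1
ω_r = 1 − (32/70)(0−1) = 51/35
ω_r/ω_c = 51/35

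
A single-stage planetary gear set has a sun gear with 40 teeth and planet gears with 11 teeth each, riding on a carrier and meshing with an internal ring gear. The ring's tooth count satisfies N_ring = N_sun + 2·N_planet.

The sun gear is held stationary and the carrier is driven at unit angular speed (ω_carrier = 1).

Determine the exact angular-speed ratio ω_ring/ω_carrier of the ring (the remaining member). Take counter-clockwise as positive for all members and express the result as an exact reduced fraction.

51/31

N_ring = 40 + 2·11 = 62
40(ω_s−ω_c) = −62(ω_r−ω_c),  ω_s=0, ω_c=1
ω_r = 1 − (40/62)(0−1) = 51/31
ω_r/ω_c = 51/31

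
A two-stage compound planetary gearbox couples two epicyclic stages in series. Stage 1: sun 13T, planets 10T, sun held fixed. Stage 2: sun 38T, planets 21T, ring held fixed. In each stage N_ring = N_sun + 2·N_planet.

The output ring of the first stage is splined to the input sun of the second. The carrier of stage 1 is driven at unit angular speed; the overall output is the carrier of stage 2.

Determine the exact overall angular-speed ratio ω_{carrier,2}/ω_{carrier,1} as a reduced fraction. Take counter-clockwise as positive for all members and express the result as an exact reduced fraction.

Stage 1: N_ring = 13 + 2·10 = 33
Stage 1: 13(ω_s−ω_c) = −33(ω_r−ω_c),  ω_s=0, ω_c=1
Stage 1: ω_r = 1 − (13/33)(0−1) = 46/33
  ⇒ ω_r¹/ω_c¹ = 46/33
Stage 2: N_ring = 38 + 2·21 = 80
Stage 2: 38(ω_s−ω_c) = −80(ω_r−ω_c),  ω_r=0, ω_s=1
Stage 2: 38(1−ω_c) = −80(0−ω_c)  ⇒  118ω_c = 38  ⇒  ω_c = 19/59
  ⇒ ω_c²/ω_s² = 19/59
Coupling ω_s² = ω_r¹ ⇒ overall = 46/33 × 19/59 = 874/1947

874/1947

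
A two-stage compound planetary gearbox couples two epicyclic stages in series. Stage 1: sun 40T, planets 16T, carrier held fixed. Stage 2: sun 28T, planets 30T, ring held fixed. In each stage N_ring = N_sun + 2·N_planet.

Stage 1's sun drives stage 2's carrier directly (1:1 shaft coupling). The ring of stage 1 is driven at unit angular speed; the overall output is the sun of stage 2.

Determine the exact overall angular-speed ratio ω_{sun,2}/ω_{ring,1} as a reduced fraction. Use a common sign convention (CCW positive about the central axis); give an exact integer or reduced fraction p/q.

-261/35

Stage 1: N_ring = 40 + 2·16 = 72
Stage 1: 40(ω_s−ω_c) = −72(ω_r−ω_c),  ω_c=0, ω_r=1
Stage 1: ω_s = 0 − (72/40)(1−0) = -9/5
  ⇒ ω_s¹/ω_r¹ = -9/5
Stage 2: N_ring = 28 + 2·30 = 88
Stage 2: 28(ω_s−ω_c) = −88(ω_r−ω_c),  ω_r=0, ω_c=1
Stage 2: ω_s = 1 − (88/28)(0−1) = 29/7
  ⇒ ω_s²/ω_c² = 29/7
Coupling ω_c² = ω_s¹ ⇒ overall = -9/5 × 29/7 = -261/35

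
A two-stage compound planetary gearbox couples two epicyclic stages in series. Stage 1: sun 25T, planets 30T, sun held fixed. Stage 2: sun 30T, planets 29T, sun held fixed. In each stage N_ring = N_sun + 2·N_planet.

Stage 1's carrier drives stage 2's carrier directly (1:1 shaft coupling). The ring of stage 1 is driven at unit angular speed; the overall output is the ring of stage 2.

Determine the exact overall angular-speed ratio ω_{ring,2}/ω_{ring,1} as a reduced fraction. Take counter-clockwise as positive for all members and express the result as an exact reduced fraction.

Stage 1: N_ring = 25 + 2·30 = 85
Stage 1: 25(ω_s−ω_c) = −85(ω_r−ω_c),  ω_s=0, ω_r=1
Stage 1: 25(0−ω_c) = −85(1−ω_c)  ⇒  110ω_c = 85  ⇒  ω_c = 17/22
  ⇒ ω_c¹/ω_r¹ = 17/22
Stage 2: N_ring = 30 + 2·29 = 88
Stage 2: 30(ω_s−ω_c) = −88(ω_r−ω_c),  ω_s=0, ω_c=1
Stage 2: ω_r = 1 − (30/88)(0−1) = 59/44
  ⇒ ω_r²/ω_c² = 59/44
Coupling ω_c² = ω_c¹ ⇒ overall = 17/22 × 59/44 = 1003/968

1003/968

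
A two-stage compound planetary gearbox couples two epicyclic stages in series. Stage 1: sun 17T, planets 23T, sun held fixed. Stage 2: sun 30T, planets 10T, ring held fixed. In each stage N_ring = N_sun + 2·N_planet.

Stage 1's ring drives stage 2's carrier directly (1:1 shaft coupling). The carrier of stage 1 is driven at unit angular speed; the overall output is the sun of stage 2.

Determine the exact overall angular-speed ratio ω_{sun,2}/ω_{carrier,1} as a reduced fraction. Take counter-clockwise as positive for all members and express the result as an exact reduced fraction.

640/189

Stage 1: N_ring = 17 + 2·23 = 63
Stage 1: 17(ω_s−ω_c) = −63(ω_r−ω_c),  ω_s=0, ω_c=1
Stage 1: ω_r = 1 − (17/63)(0−1) = 80/63
  ⇒ ω_r¹/ω_c¹ = 80/63
Stage 2: N_ring = 30 + 2·10 = 50
Stage 2: 30(ω_s−ω_c) = −50(ω_r−ω_c),  ω_r=0, ω_c=1
Stage 2: ω_s = 1 − (50/30)(0−1) = 8/3
  ⇒ ω_s²/ω_c² = 8/3
Coupling ω_c² = ω_r¹ ⇒ overall = 80/63 × 8/3 = 640/189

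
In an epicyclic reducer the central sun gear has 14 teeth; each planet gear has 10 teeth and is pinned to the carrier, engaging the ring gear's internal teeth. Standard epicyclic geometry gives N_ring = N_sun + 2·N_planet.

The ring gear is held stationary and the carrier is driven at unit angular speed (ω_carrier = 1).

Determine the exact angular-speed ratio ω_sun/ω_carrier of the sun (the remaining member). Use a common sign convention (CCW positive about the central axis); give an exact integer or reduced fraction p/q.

24/7

N_ring = 14 + 2·10 = 34
14(ω_s−ω_c) = −34(ω_r−ω_c),  ω_r=0, ω_c=1
ω_s = 1 − (34/14)(0−1) = 24/7
ω_s/ω_c = 24/7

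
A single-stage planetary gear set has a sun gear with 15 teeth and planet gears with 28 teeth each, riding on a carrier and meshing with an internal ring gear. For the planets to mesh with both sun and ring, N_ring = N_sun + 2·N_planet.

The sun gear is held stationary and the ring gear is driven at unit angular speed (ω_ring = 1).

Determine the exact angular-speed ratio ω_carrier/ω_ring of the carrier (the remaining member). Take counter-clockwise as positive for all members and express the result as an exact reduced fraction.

71/86

N_ring = 15 + 2·28 = 71
15(ω_s−ω_c) = −71(ω_r−ω_c),  ω_s=0, ω_r=1
15(0−ω_c) = −71(1−ω_c)  ⇒  86ω_c = 71  ⇒  ω_c = 71/86
ω_c/ω_r = 71/86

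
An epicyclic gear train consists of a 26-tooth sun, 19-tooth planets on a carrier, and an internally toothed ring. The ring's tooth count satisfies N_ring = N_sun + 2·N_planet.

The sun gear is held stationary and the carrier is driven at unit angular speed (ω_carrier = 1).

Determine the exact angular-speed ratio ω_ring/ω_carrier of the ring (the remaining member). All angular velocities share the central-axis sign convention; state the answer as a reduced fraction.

45/32

N_ring = 26 + 2·19 = 64
26(ω_s−ω_c) = −64(ω_r−ω_c),  ω_s=0, ω_c=1
ω_r = 1 − (26/64)(0−1) = 45/32
ω_r/ω_c = 45/32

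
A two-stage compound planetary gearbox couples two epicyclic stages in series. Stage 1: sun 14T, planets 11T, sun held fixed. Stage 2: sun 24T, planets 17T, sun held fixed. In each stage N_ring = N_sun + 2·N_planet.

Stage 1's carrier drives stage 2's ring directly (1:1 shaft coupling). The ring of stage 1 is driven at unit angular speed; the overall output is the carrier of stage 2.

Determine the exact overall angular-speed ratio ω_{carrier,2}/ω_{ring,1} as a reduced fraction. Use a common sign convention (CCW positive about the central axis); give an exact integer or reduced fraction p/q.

Stage 1: N_ring = 14 + 2·11 = 36
Stage 1: 14(ω_s−ω_c) = −36(ω_r−ω_c),  ω_s=0, ω_r=1
Stage 1: 14(0−ω_c) = −36(1−ω_c)  ⇒  50ω_c = 36  ⇒  ω_c = 18/25
  ⇒ ω_c¹/ω_r¹ = 18/25
Stage 2: N_ring = 24 + 2·17 = 58
Stage 2: 24(ω_s−ω_c) = −58(ω_r−ω_c),  ω_s=0, ω_r=1
Stage 2: 24(0−ω_c) = −58(1−ω_c)  ⇒  82ω_c = 58  ⇒  ω_c = 29/41
  ⇒ ω_c²/ω_r² = 29/41
Coupling ω_r² = ω_c¹ ⇒ overall = 18/25 × 29/41 = 522/1025

522/1025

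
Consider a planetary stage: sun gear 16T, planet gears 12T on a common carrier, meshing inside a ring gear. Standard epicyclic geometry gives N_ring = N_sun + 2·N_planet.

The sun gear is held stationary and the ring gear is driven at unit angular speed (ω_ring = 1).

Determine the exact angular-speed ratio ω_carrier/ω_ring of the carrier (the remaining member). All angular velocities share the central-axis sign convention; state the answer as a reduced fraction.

5/7

N_ring = 16 + 2·12 = 40
16(ω_s−ω_c) = −40(ω_r−ω_c),  ω_s=0, ω_r=1
16(0−ω_c) = −40(1−ω_c)  ⇒  56ω_c = 40  ⇒  ω_c = 5/7
ω_c/ω_r = 5/7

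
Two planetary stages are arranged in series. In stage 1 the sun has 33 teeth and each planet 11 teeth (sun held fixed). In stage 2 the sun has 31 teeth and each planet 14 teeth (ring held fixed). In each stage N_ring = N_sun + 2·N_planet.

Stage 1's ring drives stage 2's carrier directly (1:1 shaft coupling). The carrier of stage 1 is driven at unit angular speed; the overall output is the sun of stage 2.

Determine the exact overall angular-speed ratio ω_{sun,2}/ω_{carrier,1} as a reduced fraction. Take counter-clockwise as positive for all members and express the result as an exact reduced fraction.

144/31

Stage 1: N_ring = 33 + 2·11 = 55
Stage 1: 33(ω_s−ω_c) = −55(ω_r−ω_c),  ω_s=0, ω_c=1
Stage 1: ω_r = 1 − (33/55)(0−1) = 8/5
  ⇒ ω_r¹/ω_c¹ = 8/5
Stage 2: N_ring = 31 + 2·14 = 59
Stage 2: 31(ω_s−ω_c) = −59(ω_r−ω_c),  ω_r=0, ω_c=1
Stage 2: ω_s = 1 − (59/31)(0−1) = 90/31
  ⇒ ω_s²/ω_c² = 90/31
Coupling ω_c² = ω_r¹ ⇒ overall = 8/5 × 90/31 = 144/31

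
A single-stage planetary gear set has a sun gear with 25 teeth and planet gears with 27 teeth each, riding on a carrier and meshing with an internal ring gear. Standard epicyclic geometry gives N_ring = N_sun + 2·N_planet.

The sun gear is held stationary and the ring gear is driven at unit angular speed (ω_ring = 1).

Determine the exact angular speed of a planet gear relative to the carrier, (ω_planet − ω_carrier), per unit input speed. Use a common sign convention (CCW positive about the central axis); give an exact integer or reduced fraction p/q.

N_ring = 25 + 2·27 = 79
25(ω_s−ω_c) = −79(ω_r−ω_c),  ω_s=0, ω_r=1
25(0−ω_c) = −79(1−ω_c)  ⇒  104ω_c = 79  ⇒  ω_c = 79/104
sun–planet: 25·(0−79/104) = −27·(ω_p−ω_c)  ⇒  ω_p−ω_c = −(25/27)·(-79/104) = 1975/2808

1975/2808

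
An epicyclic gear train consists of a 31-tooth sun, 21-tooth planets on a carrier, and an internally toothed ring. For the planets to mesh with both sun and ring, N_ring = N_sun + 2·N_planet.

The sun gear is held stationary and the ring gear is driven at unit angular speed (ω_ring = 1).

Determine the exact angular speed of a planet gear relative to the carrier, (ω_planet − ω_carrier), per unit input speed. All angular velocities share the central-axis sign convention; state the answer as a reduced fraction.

2263/2184

N_ring = 31 + 2·21 = 73
31(ω_s−ω_c) = −73(ω_r−ω_c),  ω_s=0, ω_r=1
31(0−ω_c) = −73(1−ω_c)  ⇒  104ω_c = 73  ⇒  ω_c = 73/104
sun–planet: 31·(0−73/104) = −21·(ω_p−ω_c)  ⇒  ω_p−ω_c = −(31/21)·(-73/104) = 2263/2184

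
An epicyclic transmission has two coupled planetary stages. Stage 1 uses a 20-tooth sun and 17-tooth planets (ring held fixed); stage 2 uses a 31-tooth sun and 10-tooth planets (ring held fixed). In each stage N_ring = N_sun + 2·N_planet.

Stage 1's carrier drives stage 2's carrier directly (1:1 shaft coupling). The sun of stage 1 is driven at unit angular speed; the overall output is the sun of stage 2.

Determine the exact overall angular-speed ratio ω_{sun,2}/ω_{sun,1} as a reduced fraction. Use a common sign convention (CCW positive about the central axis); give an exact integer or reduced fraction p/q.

Stage 1: N_ring = 20 + 2·17 = 54
Stage 1: 20(ω_s−ω_c) = −54(ω_r−ω_c),  ω_r=0, ω_s=1
Stage 1: 20(1−ω_c) = −54(0−ω_c)  ⇒  74ω_c = 20  ⇒  ω_c = 10/37
  ⇒ ω_c¹/ω_s¹ = 10/37
Stage 2: N_ring = 31 + 2·10 = 51
Stage 2: 31(ω_s−ω_c) = −51(ω_r−ω_c),  ω_r=0, ω_c=1
Stage 2: ω_s = 1 − (51/31)(0−1) = 82/31
  ⇒ ω_s²/ω_c² = 82/31
Coupling ω_c² = ω_c¹ ⇒ overall = 10/37 × 82/31 = 820/1147

820/1147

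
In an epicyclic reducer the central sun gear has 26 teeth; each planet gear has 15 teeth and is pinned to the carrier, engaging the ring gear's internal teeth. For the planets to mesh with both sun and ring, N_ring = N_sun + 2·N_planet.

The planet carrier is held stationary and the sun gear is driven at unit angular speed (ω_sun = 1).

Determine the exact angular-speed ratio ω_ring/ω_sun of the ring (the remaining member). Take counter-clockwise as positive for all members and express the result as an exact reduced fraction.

-13/28

N_ring = 26 + 2·15 = 56
26(ω_s−ω_c) = −56(ω_r−ω_c),  ω_c=0, ω_s=1
ω_r = 0 − (26/56)(1−0) = -13/28
ω_r/ω_s = -13/28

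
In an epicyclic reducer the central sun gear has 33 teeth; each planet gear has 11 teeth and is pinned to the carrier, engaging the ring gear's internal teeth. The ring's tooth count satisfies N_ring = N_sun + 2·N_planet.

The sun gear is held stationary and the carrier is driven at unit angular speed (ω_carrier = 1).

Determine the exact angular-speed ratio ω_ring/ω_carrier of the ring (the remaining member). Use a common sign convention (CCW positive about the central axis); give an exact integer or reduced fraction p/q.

8/5

N_ring = 33 + 2·11 = 55
33(ω_s−ω_c) = −55(ω_r−ω_c),  ω_s=0, ω_c=1
ω_r = 1 − (33/55)(0−1) = 8/5
ω_r/ω_c = 8/5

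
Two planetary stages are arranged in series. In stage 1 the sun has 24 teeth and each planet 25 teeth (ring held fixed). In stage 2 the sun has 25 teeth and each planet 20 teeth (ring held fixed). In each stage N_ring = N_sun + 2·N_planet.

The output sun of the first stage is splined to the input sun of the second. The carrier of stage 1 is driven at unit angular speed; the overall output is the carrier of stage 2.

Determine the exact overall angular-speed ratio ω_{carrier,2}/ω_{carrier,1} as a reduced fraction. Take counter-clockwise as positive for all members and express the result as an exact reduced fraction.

Stage 1: N_ring = 24 + 2·25 = 74
Stage 1: 24(ω_s−ω_c) = −74(ω_r−ω_c),  ω_r=0, ω_c=1
Stage 1: ω_s = 1 − (74/24)(0−1) = 49/12
  ⇒ ω_s¹/ω_c¹ = 49/12
Stage 2: N_ring = 25 + 2·20 = 65
Stage 2: 25(ω_s−ω_c) = −65(ω_r−ω_c),  ω_r=0, ω_s=1
Stage 2: 25(1−ω_c) = −65(0−ω_c)  ⇒  90ω_c = 25  ⇒  ω_c = 5/18
  ⇒ ω_c²/ω_s² = 5/18
Coupling ω_s² = ω_s¹ ⇒ overall = 49/12 × 5/18 = 245/216

245/216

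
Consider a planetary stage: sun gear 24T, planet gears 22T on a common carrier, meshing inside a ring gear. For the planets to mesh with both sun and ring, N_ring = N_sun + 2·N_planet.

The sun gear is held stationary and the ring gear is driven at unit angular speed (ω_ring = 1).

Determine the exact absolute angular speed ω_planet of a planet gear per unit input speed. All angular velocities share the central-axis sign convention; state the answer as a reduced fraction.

N_ring = 24 + 2·22 = 68
24(ω_s−ω_c) = −68(ω_r−ω_c),  ω_s=0, ω_r=1
24(0−ω_c) = −68(1−ω_c)  ⇒  92ω_c = 68  ⇒  ω_c = 17/23
sun–planet: 24·(0−17/23) = −22·(ω_p−ω_c)  ⇒  ω_p−ω_c = −(24/22)·(-17/23) = 204/253
ω_p = 17/23 + 204/253 = 17/11

17/11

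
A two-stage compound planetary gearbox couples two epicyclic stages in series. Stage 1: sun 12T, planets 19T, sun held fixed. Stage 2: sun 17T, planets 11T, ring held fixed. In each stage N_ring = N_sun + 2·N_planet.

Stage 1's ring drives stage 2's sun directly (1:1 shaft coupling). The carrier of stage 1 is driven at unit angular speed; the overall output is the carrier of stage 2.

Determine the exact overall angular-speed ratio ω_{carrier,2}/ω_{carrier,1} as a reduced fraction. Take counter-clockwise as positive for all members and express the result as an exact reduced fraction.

527/1400

Stage 1: N_ring = 12 + 2·19 = 50
Stage 1: 12(ω_s−ω_c) = −50(ω_r−ω_c),  ω_s=0, ω_c=1
Stage 1: ω_r = 1 − (12/50)(0−1) = 31/25
  ⇒ ω_r¹/ω_c¹ = 31/25
Stage 2: N_ring = 17 + 2·11 = 39
Stage 2: 17(ω_s−ω_c) = −39(ω_r−ω_c),  ω_r=0, ω_s=1
Stage 2: 17(1−ω_c) = −39(0−ω_c)  ⇒  56ω_c = 17  ⇒  ω_c = 17/56
  ⇒ ω_c²/ω_s² = 17/56
Coupling ω_s² = ω_r¹ ⇒ overall = 31/25 × 17/56 = 527/1400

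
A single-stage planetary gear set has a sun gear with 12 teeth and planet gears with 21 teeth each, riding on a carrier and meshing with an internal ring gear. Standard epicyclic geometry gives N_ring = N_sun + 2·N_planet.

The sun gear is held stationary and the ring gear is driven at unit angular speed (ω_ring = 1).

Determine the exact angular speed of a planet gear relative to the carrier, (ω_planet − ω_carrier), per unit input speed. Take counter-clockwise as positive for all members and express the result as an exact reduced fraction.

36/77

N_ring = 12 + 2·21 = 54
12(ω_s−ω_c) = −54(ω_r−ω_c),  ω_s=0, ω_r=1
12(0−ω_c) = −54(1−ω_c)  ⇒  66ω_c = 54  ⇒  ω_c = 9/11
sun–planet: 12·(0−9/11) = −21·(ω_p−ω_c)  ⇒  ω_p−ω_c = −(12/21)·(-9/11) = 36/77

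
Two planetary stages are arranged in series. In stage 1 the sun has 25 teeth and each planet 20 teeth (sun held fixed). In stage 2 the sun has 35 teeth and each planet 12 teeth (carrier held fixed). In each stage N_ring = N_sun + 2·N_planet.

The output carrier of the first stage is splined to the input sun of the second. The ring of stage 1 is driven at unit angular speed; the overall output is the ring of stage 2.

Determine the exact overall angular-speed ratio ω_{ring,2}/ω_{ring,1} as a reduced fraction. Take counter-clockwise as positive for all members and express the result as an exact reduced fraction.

Stage 1: N_ring = 25 + 2·20 = 65
Stage 1: 25(ω_s−ω_c) = −65(ω_r−ω_c),  ω_s=0, ω_r=1
Stage 1: 25(0−ω_c) = −65(1−ω_c)  ⇒  90ω_c = 65  ⇒  ω_c = 13/18
  ⇒ ω_c¹/ω_r¹ = 13/18
Stage 2: N_ring = 35 + 2·12 = 59
Stage 2: 35(ω_s−ω_c) = −59(ω_r−ω_c),  ω_c=0, ω_s=1
Stage 2: ω_r = 0 − (35/59)(1−0) = -35/59
  ⇒ ω_r²/ω_s² = -35/59
Coupling ω_s² = ω_c¹ ⇒ overall = 13/18 × -35/59 = -455/1062

-455/1062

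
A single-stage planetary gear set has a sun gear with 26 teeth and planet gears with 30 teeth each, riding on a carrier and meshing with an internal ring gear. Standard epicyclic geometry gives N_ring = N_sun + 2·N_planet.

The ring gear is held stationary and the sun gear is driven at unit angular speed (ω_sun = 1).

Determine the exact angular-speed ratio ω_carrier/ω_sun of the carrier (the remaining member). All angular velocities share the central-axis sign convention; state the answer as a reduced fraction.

13/56

N_ring = 26 + 2·30 = 86
26(ω_s−ω_c) = −86(ω_r−ω_c),  ω_r=0, ω_s=1
26(1−ω_c) = −86(0−ω_c)  ⇒  112ω_c = 26  ⇒  ω_c = 13/56
ω_c/ω_s = 13/56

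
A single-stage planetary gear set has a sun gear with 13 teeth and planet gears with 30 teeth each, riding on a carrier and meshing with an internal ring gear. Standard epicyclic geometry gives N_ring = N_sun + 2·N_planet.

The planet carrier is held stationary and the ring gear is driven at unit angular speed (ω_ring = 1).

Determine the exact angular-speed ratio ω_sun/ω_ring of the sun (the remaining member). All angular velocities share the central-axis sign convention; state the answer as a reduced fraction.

-73/13

N_ring = 13 + 2·30 = 73
13(ω_s−ω_c) = −73(ω_r−ω_c),  ω_c=0, ω_r=1
ω_s = 0 − (73/13)(1−0) = -73/13
ω_s/ω_r = -73/13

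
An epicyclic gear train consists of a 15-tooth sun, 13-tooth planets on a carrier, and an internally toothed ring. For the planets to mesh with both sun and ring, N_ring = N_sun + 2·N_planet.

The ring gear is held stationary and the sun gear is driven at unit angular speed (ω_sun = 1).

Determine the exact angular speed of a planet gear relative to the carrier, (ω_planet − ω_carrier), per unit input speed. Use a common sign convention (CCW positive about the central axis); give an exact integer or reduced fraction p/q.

-615/728

N_ring = 15 + 2·13 = 41
15(ω_s−ω_c) = −41(ω_r−ω_c),  ω_r=0, ω_s=1
15(1−ω_c) = −41(0−ω_c)  ⇒  56ω_c = 15  ⇒  ω_c = 15/56
sun–planet: 15·(1−15/56) = −13·(ω_p−ω_c)  ⇒  ω_p−ω_c = −(15/13)·(41/56) = -615/728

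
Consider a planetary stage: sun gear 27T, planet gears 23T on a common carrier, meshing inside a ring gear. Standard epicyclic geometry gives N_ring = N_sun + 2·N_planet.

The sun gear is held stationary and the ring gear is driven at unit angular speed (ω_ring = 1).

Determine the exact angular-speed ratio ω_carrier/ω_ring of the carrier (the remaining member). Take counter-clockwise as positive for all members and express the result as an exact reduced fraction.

N_ring = 27 + 2·23 = 73
27(ω_s−ω_c) = −73(ω_r−ω_c),  ω_s=0, ω_r=1
27(0−ω_c) = −73(1−ω_c)  ⇒  100ω_c = 73  ⇒  ω_c = 73/100
ω_c/ω_r = 73/100

73/100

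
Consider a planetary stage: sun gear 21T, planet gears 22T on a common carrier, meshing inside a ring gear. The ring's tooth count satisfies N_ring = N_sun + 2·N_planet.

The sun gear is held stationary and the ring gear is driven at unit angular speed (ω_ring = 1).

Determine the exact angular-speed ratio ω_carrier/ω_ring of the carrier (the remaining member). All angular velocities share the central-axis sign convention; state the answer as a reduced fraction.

N_ring = 21 + 2·22 = 65
21(ω_s−ω_c) = −65(ω_r−ω_c),  ω_s=0, ω_r=1
21(0−ω_c) = −65(1−ω_c)  ⇒  86ω_c = 65  ⇒  ω_c = 65/86
ω_c/ω_r = 65/86

65/86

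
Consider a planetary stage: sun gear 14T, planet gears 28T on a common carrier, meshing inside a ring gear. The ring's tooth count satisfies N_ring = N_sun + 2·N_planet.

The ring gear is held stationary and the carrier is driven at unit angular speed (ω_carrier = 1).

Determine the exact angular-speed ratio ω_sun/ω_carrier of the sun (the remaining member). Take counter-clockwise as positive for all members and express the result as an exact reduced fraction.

6

N_ring = 14 + 2·28 = 70
14(ω_s−ω_c) = −70(ω_r−ω_c),  ω_r=0, ω_c=1
ω_s = 1 − (70/14)(0−1) = 6
ω_s/ω_c = 6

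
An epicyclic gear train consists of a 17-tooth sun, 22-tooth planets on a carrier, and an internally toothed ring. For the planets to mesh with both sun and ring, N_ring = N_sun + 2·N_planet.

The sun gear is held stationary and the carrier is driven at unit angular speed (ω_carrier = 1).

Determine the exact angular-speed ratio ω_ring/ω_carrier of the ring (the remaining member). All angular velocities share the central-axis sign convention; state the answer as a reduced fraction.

78/61

N_ring = 17 + 2·22 = 61
17(ω_s−ω_c) = −61(ω_r−ω_c),  ω_s=0, ω_c=1
ω_r = 1 − (17/61)(0−1) = 78/61
ω_r/ω_c = 78/61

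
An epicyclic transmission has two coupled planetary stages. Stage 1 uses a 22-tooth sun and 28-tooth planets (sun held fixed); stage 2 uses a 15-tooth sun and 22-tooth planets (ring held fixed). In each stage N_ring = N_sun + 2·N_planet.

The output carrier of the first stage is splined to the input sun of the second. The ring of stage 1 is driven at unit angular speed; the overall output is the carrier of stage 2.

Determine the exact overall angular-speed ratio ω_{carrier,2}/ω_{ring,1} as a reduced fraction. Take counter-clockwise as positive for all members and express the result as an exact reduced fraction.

117/740

Stage 1: N_ring = 22 + 2·28 = 78
Stage 1: 22(ω_s−ω_c) = −78(ω_r−ω_c),  ω_s=0, ω_r=1
Stage 1: 22(0−ω_c) = −78(1−ω_c)  ⇒  100ω_c = 78  ⇒  ω_c = 39/50
  ⇒ ω_c¹/ω_r¹ = 39/50
Stage 2: N_ring = 15 + 2·22 = 59
Stage 2: 15(ω_s−ω_c) = −59(ω_r−ω_c),  ω_r=0, ω_s=1
Stage 2: 15(1−ω_c) = −59(0−ω_c)  ⇒  74ω_c = 15  ⇒  ω_c = 15/74
  ⇒ ω_c²/ω_s² = 15/74
Coupling ω_s² = ω_c¹ ⇒ overall = 39/50 × 15/74 = 117/740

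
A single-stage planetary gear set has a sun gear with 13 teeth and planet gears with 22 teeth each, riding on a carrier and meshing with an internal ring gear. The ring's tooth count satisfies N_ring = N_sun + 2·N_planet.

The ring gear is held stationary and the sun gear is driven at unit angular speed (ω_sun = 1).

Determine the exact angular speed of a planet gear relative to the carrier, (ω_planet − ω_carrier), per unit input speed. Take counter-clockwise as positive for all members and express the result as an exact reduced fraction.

-741/1540

N_ring = 13 + 2·22 = 57
13(ω_s−ω_c) = −57(ω_r−ω_c),  ω_r=0, ω_s=1
13(1−ω_c) = −57(0−ω_c)  ⇒  70ω_c = 13  ⇒  ω_c = 13/70
sun–planet: 13·(1−13/70) = −22·(ω_p−ω_c)  ⇒  ω_p−ω_c = −(13/22)·(57/70) = -741/1540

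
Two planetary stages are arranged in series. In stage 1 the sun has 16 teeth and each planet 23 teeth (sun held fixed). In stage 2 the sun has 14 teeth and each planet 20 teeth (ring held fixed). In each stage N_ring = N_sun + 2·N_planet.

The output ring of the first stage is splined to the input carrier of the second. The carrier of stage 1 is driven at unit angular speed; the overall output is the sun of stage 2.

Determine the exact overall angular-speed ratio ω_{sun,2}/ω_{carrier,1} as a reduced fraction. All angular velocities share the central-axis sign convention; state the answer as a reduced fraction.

Stage 1: N_ring = 16 + 2·23 = 62
Stage 1: 16(ω_s−ω_c) = −62(ω_r−ω_c),  ω_s=0, ω_c=1
Stage 1: ω_r = 1 − (16/62)(0−1) = 39/31
  ⇒ ω_r¹/ω_c¹ = 39/31
Stage 2: N_ring = 14 + 2·20 = 54
Stage 2: 14(ω_s−ω_c) = −54(ω_r−ω_c),  ω_r=0, ω_c=1
Stage 2: ω_s = 1 − (54/14)(0−1) = 34/7
  ⇒ ω_s²/ω_c² = 34/7
Coupling ω_c² = ω_r¹ ⇒ overall = 39/31 × 34/7 = 1326/217

1326/217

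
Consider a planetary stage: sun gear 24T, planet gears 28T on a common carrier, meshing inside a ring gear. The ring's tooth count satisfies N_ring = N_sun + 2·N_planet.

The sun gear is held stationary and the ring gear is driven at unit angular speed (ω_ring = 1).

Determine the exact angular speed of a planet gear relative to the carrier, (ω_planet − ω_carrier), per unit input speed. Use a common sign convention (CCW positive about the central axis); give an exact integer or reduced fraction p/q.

60/91

N_ring = 24 + 2·28 = 80
24(ω_s−ω_c) = −80(ω_r−ω_c),  ω_s=0, ω_r=1
24(0−ω_c) = −80(1−ω_c)  ⇒  104ω_c = 80  ⇒  ω_c = 10/13
sun–planet: 24·(0−10/13) = −28·(ω_p−ω_c)  ⇒  ω_p−ω_c = −(24/28)·(-10/13) = 60/91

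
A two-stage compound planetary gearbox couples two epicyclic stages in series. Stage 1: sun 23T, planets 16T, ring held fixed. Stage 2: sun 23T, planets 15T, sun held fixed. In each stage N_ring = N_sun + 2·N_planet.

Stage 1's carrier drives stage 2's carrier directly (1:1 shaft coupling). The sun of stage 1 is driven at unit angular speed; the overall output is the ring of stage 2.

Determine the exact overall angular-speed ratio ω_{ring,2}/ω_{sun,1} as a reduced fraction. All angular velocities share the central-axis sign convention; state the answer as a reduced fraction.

Stage 1: N_ring = 23 + 2·16 = 55
Stage 1: 23(ω_s−ω_c) = −55(ω_r−ω_c),  ω_r=0, ω_s=1
Stage 1: 23(1−ω_c) = −55(0−ω_c)  ⇒  78ω_c = 23  ⇒  ω_c = 23/78
  ⇒ ω_c¹/ω_s¹ = 23/78
Stage 2: N_ring = 23 + 2·15 = 53
Stage 2: 23(ω_s−ω_c) = −53(ω_r−ω_c),  ω_s=0, ω_c=1
Stage 2: ω_r = 1 − (23/53)(0−1) = 76/53
  ⇒ ω_r²/ω_c² = 76/53
Coupling ω_c² = ω_c¹ ⇒ overall = 23/78 × 76/53 = 874/2067

874/2067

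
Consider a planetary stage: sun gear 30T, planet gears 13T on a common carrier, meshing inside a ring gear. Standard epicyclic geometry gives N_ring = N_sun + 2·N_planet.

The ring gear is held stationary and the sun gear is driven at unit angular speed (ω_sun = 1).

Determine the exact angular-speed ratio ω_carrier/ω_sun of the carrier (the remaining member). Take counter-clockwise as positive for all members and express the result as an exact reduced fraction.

15/43

N_ring = 30 + 2·13 = 56
30(ω_s−ω_c) = −56(ω_r−ω_c),  ω_r=0, ω_s=1
30(1−ω_c) = −56(0−ω_c)  ⇒  86ω_c = 30  ⇒  ω_c = 15/43
ω_c/ω_s = 15/43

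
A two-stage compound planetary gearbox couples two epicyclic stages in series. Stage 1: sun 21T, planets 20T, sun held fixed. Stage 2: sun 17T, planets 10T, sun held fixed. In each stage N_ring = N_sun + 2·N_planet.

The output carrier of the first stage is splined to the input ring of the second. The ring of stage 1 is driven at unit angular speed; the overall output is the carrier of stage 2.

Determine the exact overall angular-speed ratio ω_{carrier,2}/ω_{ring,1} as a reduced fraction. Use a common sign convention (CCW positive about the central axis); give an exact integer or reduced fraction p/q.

Stage 1: N_ring = 21 + 2·20 = 61
Stage 1: 21(ω_s−ω_c) = −61(ω_r−ω_c),  ω_s=0, ω_r=1
Stage 1: 21(0−ω_c) = −61(1−ω_c)  ⇒  82ω_c = 61  ⇒  ω_c = 61/82
  ⇒ ω_c¹/ω_r¹ = 61/82
Stage 2: N_ring = 17 + 2·10 = 37
Stage 2: 17(ω_s−ω_c) = −37(ω_r−ω_c),  ω_s=0, ω_r=1
Stage 2: 17(0−ω_c) = −37(1−ω_c)  ⇒  54ω_c = 37  ⇒  ω_c = 37/54
  ⇒ ω_c²/ω_r² = 37/54
Coupling ω_r² = ω_c¹ ⇒ overall = 61/82 × 37/54 = 2257/4428

2257/4428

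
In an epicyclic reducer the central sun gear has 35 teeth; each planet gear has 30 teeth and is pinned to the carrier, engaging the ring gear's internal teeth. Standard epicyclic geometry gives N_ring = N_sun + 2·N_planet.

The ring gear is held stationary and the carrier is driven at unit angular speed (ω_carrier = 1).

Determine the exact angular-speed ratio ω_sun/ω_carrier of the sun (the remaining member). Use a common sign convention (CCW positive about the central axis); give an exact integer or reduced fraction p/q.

N_ring = 35 + 2·30 = 95
35(ω_s−ω_c) = −95(ω_r−ω_c),  ω_r=0, ω_c=1
ω_s = 1 − (95/35)(0−1) = 26/7
ω_s/ω_c = 26/7

26/7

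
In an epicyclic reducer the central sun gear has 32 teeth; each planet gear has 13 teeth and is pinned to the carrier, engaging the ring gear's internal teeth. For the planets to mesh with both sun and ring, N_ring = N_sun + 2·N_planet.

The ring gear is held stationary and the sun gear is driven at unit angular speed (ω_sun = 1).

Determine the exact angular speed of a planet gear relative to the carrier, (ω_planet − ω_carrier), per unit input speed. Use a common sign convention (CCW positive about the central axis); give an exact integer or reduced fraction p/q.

-928/585

N_ring = 32 + 2·13 = 58
32(ω_s−ω_c) = −58(ω_r−ω_c),  ω_r=0, ω_s=1
32(1−ω_c) = −58(0−ω_c)  ⇒  90ω_c = 32  ⇒  ω_c = 16/45
sun–planet: 32·(1−16/45) = −13·(ω_p−ω_c)  ⇒  ω_p−ω_c = −(32/13)·(29/45) = -928/585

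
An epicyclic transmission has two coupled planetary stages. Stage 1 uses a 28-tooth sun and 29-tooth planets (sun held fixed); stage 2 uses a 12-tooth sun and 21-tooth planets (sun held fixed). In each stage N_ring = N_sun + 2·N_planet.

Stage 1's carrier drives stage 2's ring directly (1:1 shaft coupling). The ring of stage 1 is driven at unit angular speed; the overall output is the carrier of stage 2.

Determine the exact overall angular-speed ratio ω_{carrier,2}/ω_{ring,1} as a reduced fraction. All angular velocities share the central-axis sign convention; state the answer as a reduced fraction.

129/209

Stage 1: N_ring = 28 + 2·29 = 86
Stage 1: 28(ω_s−ω_c) = −86(ω_r−ω_c),  ω_s=0, ω_r=1
Stage 1: 28(0−ω_c) = −86(1−ω_c)  ⇒  114ω_c = 86  ⇒  ω_c = 43/57
  ⇒ ω_c¹/ω_r¹ = 43/57
Stage 2: N_ring = 12 + 2·21 = 54
Stage 2: 12(ω_s−ω_c) = −54(ω_r−ω_c),  ω_s=0, ω_r=1
Stage 2: 12(0−ω_c) = −54(1−ω_c)  ⇒  66ω_c = 54  ⇒  ω_c = 9/11
  ⇒ ω_c²/ω_r² = 9/11
Coupling ω_r² = ω_c¹ ⇒ overall = 43/57 × 9/11 = 129/209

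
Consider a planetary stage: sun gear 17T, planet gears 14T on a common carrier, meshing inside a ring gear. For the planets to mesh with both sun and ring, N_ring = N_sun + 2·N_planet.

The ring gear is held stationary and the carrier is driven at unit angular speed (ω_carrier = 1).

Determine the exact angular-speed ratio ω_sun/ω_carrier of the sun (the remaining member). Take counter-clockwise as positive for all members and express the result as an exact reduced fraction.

62/17

N_ring = 17 + 2·14 = 45
17(ω_s−ω_c) = −45(ω_r−ω_c),  ω_r=0, ω_c=1
ω_s = 1 − (45/17)(0−1) = 62/17
ω_s/ω_c = 62/17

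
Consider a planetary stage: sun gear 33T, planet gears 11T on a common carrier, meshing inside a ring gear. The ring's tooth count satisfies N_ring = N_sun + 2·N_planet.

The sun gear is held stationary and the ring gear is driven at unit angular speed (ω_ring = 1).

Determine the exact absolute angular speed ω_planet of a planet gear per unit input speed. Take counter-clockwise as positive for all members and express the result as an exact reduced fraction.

N_ring = 33 + 2·11 = 55
33(ω_s−ω_c) = −55(ω_r−ω_c),  ω_s=0, ω_r=1
33(0−ω_c) = −55(1−ω_c)  ⇒  88ω_c = 55  ⇒  ω_c = 5/8
sun–planet: 33·(0−5/8) = −11·(ω_p−ω_c)  ⇒  ω_p−ω_c = −(33/11)·(-5/8) = 15/8
ω_p = 5/8 + 15/8 = 5/2

5/2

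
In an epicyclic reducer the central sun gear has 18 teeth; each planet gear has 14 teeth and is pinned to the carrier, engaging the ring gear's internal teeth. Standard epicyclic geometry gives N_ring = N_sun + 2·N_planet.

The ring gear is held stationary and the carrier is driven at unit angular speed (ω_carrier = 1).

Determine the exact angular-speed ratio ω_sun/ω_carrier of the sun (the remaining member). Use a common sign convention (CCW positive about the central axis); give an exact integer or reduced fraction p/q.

32/9

N_ring = 18 + 2·14 = 46
18(ω_s−ω_c) = −46(ω_r−ω_c),  ω_r=0, ω_c=1
ω_s = 1 − (46/18)(0−1) = 32/9
ω_s/ω_c = 32/9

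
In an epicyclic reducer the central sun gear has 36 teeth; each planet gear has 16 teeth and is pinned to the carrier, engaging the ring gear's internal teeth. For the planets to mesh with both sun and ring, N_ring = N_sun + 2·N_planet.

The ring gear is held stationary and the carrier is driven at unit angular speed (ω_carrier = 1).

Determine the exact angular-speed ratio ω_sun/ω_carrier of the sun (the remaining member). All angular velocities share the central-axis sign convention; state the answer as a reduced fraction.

N_ring = 36 + 2·16 = 68
36(ω_s−ω_c) = −68(ω_r−ω_c),  ω_r=0, ω_c=1
ω_s = 1 − (68/36)(0−1) = 26/9
ω_s/ω_c = 26/9

26/9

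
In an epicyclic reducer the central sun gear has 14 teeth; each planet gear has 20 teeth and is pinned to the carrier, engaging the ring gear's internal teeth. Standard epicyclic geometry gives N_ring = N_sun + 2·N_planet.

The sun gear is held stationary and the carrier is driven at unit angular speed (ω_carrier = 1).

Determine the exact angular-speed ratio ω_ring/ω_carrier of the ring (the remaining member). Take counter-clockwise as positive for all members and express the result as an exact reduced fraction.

N_ring = 14 + 2·20 = 54
14(ω_s−ω_c) = −54(ω_r−ω_c),  ω_s=0, ω_c=1
ω_r = 1 − (14/54)(0−1) = 34/27
ω_r/ω_c = 34/27

34/27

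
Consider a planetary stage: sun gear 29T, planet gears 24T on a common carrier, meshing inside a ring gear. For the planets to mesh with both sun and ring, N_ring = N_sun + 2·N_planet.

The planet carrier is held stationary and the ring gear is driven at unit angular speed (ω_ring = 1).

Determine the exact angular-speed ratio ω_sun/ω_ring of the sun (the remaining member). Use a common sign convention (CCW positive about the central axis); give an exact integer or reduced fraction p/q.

-77/29

N_ring = 29 + 2·24 = 77
29(ω_s−ω_c) = −77(ω_r−ω_c),  ω_c=0, ω_r=1
ω_s = 0 − (77/29)(1−0) = -77/29
ω_s/ω_r = -77/29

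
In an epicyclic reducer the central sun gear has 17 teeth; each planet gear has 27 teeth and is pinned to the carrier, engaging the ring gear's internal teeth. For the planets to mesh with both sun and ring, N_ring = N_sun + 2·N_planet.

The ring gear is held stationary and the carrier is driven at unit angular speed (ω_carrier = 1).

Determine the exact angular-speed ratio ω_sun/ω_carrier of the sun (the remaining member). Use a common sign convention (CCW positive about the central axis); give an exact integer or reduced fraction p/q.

N_ring = 17 + 2·27 = 71
17(ω_s−ω_c) = −71(ω_r−ω_c),  ω_r=0, ω_c=1
ω_s = 1 − (71/17)(0−1) = 88/17
ω_s/ω_c = 88/17

88/17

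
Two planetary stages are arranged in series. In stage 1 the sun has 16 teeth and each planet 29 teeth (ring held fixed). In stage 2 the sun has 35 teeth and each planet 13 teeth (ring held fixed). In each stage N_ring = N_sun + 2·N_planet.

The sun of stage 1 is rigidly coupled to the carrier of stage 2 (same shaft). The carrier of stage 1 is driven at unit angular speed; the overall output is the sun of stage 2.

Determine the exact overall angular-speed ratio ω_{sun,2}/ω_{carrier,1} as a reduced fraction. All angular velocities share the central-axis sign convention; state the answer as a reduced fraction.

Stage 1: N_ring = 16 + 2·29 = 74
Stage 1: 16(ω_s−ω_c) = −74(ω_r−ω_c),  ω_r=0, ω_c=1
Stage 1: ω_s = 1 − (74/16)(0−1) = 45/8
  ⇒ ω_s¹/ω_c¹ = 45/8
Stage 2: N_ring = 35 + 2·13 = 61
Stage 2: 35(ω_s−ω_c) = −61(ω_r−ω_c),  ω_r=0, ω_c=1
Stage 2: ω_s = 1 − (61/35)(0−1) = 96/35
  ⇒ ω_s²/ω_c² = 96/35
Coupling ω_c² = ω_s¹ ⇒ overall = 45/8 × 96/35 = 108/7

108/7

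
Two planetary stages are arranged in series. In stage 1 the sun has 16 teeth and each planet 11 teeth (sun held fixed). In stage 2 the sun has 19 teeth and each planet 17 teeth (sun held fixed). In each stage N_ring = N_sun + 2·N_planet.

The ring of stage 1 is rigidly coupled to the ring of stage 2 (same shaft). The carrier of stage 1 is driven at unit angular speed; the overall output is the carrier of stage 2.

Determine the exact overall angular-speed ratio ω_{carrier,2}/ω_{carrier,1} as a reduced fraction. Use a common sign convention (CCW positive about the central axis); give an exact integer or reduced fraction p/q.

Stage 1: N_ring = 16 + 2·11 = 38
Stage 1: 16(ω_s−ω_c) = −38(ω_r−ω_c),  ω_s=0, ω_c=1
Stage 1: ω_r = 1 − (16/38)(0−1) = 27/19
  ⇒ ω_r¹/ω_c¹ = 27/19
Stage 2: N_ring = 19 + 2·17 = 53
Stage 2: 19(ω_s−ω_c) = −53(ω_r−ω_c),  ω_s=0, ω_r=1
Stage 2: 19(0−ω_c) = −53(1−ω_c)  ⇒  72ω_c = 53  ⇒  ω_c = 53/72
  ⇒ ω_c²/ω_r² = 53/72
Coupling ω_r² = ω_r¹ ⇒ overall = 27/19 × 53/72 = 159/152

159/152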